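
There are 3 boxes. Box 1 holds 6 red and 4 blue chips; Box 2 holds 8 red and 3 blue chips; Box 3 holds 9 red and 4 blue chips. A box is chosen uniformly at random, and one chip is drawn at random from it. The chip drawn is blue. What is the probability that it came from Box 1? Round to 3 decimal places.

Tabulate prior·likelihood by source: [1] prior 0.333333, lik 0.4, product 0.1333; [2] prior 0.333333, lik 0.2727, product 0.09091; [3] prior 0.333333, lik 0.3077, product 0.1026.
Normalizing constant = 0.32681; the posterior for Box 1 is its product over the sum, 0.1333/0.32681 = 0.408.

Posterior probability ≈ 0.408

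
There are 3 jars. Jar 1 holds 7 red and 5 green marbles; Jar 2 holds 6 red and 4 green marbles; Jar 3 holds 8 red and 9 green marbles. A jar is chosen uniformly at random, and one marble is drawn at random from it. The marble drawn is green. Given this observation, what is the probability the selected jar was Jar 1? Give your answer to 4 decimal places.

P(green|Jar 1) = 0.4167; P(green|Jar 2) = 0.4; P(green|Jar 3) = 0.5294.
Prior × likelihood for each source: 0.333333·0.4167=0.1389, 0.333333·0.4=0.1333, 0.333333·0.5294=0.1765. Summing gives P(green) = 0.44869.
P(Jar 1 | green) = 0.1389 / 0.44869 = 0.3095.

Posterior probability ≈ 0.3095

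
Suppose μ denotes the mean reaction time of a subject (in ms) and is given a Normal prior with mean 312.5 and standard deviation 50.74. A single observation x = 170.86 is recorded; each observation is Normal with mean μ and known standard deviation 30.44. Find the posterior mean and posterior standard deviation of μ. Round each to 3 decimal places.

Prior precision 1/τ₀² = 1/50.74² = 0.00038842; data precision n/σ² = 1/30.44² = 0.00107922.
Posterior precision = 0.00038842 + 0.00107922 = 0.00146764, giving posterior SD = 1/√0.00146764 = 26.103.
Posterior mean = (0.00038842·312.5 + 0.00107922·170.86) / 0.00146764 = 208.346.

Posterior mean ≈ 208.346; posterior SD ≈ 26.103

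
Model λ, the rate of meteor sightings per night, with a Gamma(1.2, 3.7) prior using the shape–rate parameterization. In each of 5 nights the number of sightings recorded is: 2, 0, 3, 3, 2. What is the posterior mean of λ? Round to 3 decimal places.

The Poisson likelihood adds the total count to the shape and the number of exposure periods to the rate. Here ∑xᵢ = 10 and n = 5, so shape 1.2→11.2 and rate 3.7→8.7.
E[λ | data] = 11.2/8.7 = 1.287.

Posterior mean ≈ 1.287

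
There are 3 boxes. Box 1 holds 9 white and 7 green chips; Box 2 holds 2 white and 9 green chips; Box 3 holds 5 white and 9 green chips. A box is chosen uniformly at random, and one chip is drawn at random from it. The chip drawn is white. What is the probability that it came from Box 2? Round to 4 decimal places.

Posterior probability ≈ 0.1651

Tabulate prior·likelihood by source: [1] prior 0.333333, lik 0.5625, product 0.1875; [2] prior 0.333333, lik 0.1818, product 0.06061; [3] prior 0.333333, lik 0.3571, product 0.1190.
Normalizing constant = 0.36715; the posterior for Box 2 is its product over the sum, 0.06061/0.36715 = 0.1651.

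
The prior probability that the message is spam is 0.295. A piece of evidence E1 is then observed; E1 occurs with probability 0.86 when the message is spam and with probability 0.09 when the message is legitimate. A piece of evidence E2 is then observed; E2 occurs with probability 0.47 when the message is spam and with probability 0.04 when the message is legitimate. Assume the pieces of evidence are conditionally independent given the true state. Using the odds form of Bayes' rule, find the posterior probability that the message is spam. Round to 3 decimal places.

Prior odds = 0.295/(1−0.295) = 0.41844. In log-odds, ln(0.41844) = -0.87122.
Add log likelihood ratios: ln(9.5556) + ln(11.750) = 4.7210.
Posterior log-odds = 3.8498, so posterior odds = exp(3.8498) = 46.981. Converting, P(H|E) = 46.981/47.981 = 0.979.

Posterior probability ≈ 0.979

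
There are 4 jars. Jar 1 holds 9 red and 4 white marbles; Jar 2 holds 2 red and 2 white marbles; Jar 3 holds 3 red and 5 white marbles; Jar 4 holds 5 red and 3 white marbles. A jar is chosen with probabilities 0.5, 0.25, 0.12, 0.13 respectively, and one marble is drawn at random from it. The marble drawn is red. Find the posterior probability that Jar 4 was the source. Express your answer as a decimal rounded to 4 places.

Posterior probability ≈ 0.1360

Tabulate prior·likelihood by source: [1] prior 0.5, lik 0.6923, product 0.3462; [2] prior 0.25, lik 0.5, product 0.1250; [3] prior 0.12, lik 0.375, product 0.04500; [4] prior 0.13, lik 0.625, product 0.08125.
Normalizing constant = 0.59740; the posterior for Jar 4 is its product over the sum, 0.08125/0.59740 = 0.1360.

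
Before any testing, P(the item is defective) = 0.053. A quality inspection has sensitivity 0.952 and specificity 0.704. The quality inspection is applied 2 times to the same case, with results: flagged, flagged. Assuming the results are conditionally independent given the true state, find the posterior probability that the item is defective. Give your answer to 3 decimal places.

With H the event that the item is defective, the joint likelihood of the observed sequence is P(data|H) = 0.952·0.952 = 0.90630 and P(data|¬H) = 0.296·0.296 = 0.087616.
Bayes: P(H|data) = 0.053·0.90630 / (0.053·0.90630 + 0.947·0.087616) = 0.048034/0.13101 = 0.3667.

Posterior P(H) ≈ 0.367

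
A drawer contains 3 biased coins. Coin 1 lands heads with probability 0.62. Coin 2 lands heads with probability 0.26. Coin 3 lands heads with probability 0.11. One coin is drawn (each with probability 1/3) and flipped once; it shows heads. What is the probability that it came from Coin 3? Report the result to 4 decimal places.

P(heads|C1) = 0.62; P(heads|C2) = 0.26; P(heads|C3) = 0.11.
Prior × likelihood for each source: 0.333333·0.62=0.2067, 0.333333·0.26=0.08667, 0.333333·0.11=0.03667. Summing gives P(heads) = 0.33000.
P(Coin 3 | heads) = 0.03667 / 0.33000 = 0.1111.

Posterior probability ≈ 0.1111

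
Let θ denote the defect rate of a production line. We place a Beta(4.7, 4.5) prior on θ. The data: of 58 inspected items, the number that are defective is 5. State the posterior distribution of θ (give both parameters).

The binomial likelihood is conjugate to the Beta prior: with 5 successes and 53 failures, the posterior is Beta(4.7+5, 4.5+53) = Beta(9.7, 57.5).

Posterior: Beta(9.7, 57.5)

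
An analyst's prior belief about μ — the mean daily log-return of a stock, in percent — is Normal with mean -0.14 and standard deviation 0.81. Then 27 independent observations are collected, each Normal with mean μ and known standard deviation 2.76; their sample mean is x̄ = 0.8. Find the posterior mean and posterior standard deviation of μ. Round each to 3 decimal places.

Prior precision 1/τ₀² = 1/0.81² = 1.52416; data precision n/σ² = 27/2.76² = 3.54442.
Posterior precision = 1.52416 + 3.54442 = 5.06858, giving posterior SD = 1/√5.06858 = 0.444.
Posterior mean = (1.52416·-0.14 + 3.54442·0.8) / 5.06858 = 0.517.

Posterior mean ≈ 0.517; posterior SD ≈ 0.444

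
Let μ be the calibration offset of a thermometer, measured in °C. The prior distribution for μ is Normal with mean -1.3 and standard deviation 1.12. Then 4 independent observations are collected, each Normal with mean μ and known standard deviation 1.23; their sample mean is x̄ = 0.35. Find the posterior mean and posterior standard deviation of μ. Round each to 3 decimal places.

Posterior mean ≈ -0.032; posterior SD ≈ 0.539

Prior precision 1/τ₀² = 1/1.12² = 0.797194; data precision n/σ² = 4/1.23² = 2.64393.
Posterior precision = 0.797194 + 2.64393 = 3.44112, giving posterior SD = 1/√3.44112 = 0.539.
Posterior mean = (0.797194·-1.3 + 2.64393·0.35) / 3.44112 = -0.032.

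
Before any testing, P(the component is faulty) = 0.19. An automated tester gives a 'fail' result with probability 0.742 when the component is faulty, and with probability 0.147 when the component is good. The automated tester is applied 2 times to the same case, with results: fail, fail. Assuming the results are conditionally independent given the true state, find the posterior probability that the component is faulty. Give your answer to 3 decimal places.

Posterior P(H) ≈ 0.857

Let H be the event that the component is faulty; start with P(H) = 0.19. P('fail'|H) = 0.742, P('fail'|¬H) = 0.147.
Update on result 1 ('fail'): P(H) ← 0.742·0.1900 / (0.742·0.1900 + 0.147·0.8100) = 0.14098/0.26005 = 0.5421.
Update on result 2 ('fail'): P(H) ← 0.742·0.5421 / (0.742·0.5421 + 0.147·0.4579) = 0.40226/0.46957 = 0.8567.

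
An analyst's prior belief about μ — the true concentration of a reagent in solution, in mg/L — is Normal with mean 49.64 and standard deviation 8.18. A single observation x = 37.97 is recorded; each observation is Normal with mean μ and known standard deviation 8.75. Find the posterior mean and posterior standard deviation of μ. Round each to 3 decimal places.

Prior precision 1/τ₀² = 1/8.18² = 0.0149449; data precision n/σ² = 1/8.75² = 0.0130612.
Posterior precision = 0.0149449 + 0.0130612 = 0.0280061, giving posterior SD = 1/√0.0280061 = 5.975.
Posterior mean = (0.0149449·49.64 + 0.0130612·37.97) / 0.0280061 = 44.197.

Posterior mean ≈ 44.197; posterior SD ≈ 5.975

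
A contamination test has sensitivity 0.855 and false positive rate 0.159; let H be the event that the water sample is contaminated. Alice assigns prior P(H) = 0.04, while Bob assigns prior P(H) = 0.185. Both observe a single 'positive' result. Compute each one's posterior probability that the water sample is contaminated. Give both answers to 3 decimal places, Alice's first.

Alice: 0.183; Bob: 0.550

P('+'|H) = 0.855, P('+'|¬H) = 0.159.
Alice: numerator 0.855·0.04 = 0.034200; evidence = 0.034200+0.159·0.96 = 0.18684; posterior = 0.183.
Bob: numerator 0.855·0.185 = 0.15817; evidence = 0.15817+0.159·0.815 = 0.28776; posterior = 0.550.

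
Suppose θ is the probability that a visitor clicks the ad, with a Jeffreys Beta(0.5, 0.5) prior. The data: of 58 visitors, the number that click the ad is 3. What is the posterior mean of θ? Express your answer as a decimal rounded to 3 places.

Posterior mean ≈ 0.059

Observing 3 successes and 55 failures updates Beta(0.5, 0.5) by adding the success and failure counts to the two shape parameters: α = 0.5+3 = 3.5, β = 0.5+55 = 55.5.
Posterior mean = α/(α+β) = 3.5/59 = 0.059.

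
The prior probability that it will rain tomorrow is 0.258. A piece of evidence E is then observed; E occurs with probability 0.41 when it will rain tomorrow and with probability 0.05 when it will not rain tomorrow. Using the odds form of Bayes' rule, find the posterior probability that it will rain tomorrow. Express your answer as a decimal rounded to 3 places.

Prior odds = 0.258/(1−0.258) = 0.34771. In log-odds, ln(0.34771) = -1.0564.
Add log likelihood ratio: ln(8.2000) = 2.1041.
Posterior log-odds = 1.0477, so posterior odds = exp(1.0477) = 2.8512. Converting, P(H|E) = 2.8512/3.8512 = 0.740.

Posterior probability ≈ 0.740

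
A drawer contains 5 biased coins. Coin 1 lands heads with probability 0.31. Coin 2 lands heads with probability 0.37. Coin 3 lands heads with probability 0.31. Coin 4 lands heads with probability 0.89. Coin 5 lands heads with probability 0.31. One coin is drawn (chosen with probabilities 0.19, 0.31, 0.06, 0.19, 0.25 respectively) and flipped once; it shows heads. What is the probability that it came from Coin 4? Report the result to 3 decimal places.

Tabulate prior·likelihood by source: [1] prior 0.19, lik 0.31, product 0.05890; [2] prior 0.31, lik 0.37, product 0.1147; [3] prior 0.06, lik 0.31, product 0.01860; [4] prior 0.19, lik 0.89, product 0.1691; [5] prior 0.25, lik 0.31, product 0.07750.
Normalizing constant = 0.43880; the posterior for Coin 4 is its product over the sum, 0.1691/0.43880 = 0.385.

Posterior probability ≈ 0.385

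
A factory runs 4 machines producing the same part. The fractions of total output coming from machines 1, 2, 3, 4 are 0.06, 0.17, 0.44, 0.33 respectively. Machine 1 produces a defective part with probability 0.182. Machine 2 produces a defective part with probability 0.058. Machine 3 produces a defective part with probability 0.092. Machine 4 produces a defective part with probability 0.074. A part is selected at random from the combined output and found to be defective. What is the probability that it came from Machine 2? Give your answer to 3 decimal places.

Posterior probability ≈ 0.115

P(defective|M1) = 0.182; P(defective|M2) = 0.058; P(defective|M3) = 0.092; P(defective|M4) = 0.074.
Prior × likelihood for each source: 0.06·0.182=0.01092, 0.17·0.058=0.009860, 0.44·0.092=0.04048, 0.33·0.074=0.02442. Summing gives P(defective) = 0.085680.
P(Machine 2 | defective) = 0.009860 / 0.085680 = 0.115.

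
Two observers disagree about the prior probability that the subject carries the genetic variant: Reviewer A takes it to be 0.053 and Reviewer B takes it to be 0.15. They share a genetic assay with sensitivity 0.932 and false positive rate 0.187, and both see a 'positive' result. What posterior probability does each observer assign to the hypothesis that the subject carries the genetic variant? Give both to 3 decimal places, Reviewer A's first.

P('+'|H) = 0.932, P('+'|¬H) = 0.187.
Reviewer A: numerator 0.932·0.053 = 0.049396; evidence = 0.049396+0.187·0.947 = 0.22648; posterior = 0.218.
Reviewer B: numerator 0.932·0.15 = 0.13980; evidence = 0.13980+0.187·0.85 = 0.29875; posterior = 0.468.

Reviewer A: 0.218; Reviewer B: 0.468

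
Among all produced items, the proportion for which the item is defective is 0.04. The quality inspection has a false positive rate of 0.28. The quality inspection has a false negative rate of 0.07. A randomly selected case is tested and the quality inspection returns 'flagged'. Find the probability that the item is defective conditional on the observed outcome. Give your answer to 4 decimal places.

P(H | E) ≈ 0.1216

Write H for 'the item is defective'. Prior odds H:¬H = 0.04/0.96 = 0.041667. For the 'flagged' outcome, the likelihood ratio is 0.93/0.28 = 3.3214.
Posterior odds = 0.041667 × 3.3214 = 0.13839, so P(H|E) = 0.13839/(1+0.13839) = 0.1216.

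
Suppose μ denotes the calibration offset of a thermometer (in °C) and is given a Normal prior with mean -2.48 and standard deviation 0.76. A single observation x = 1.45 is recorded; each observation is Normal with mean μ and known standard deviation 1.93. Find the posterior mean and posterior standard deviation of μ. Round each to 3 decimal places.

Posterior mean ≈ -1.952; posterior SD ≈ 0.707

With known σ, the Normal prior is conjugate. Weight on the data is w = (n/σ²)/(n/σ² + 1/τ₀²) = 0.268464/(0.268464+1.73130) = 0.13425.
Posterior mean = w·x̄ + (1−w)·μ₀ = 0.13425·1.45 + 0.86575·-2.48 = -1.952. Posterior variance = 1/(0.268464+1.73130) = 0.500059, so SD = 0.707.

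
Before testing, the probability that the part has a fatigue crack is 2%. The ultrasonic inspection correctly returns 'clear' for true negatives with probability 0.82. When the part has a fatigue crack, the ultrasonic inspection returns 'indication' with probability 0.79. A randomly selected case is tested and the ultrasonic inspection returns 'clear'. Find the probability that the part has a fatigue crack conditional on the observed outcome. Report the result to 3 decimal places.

Write H for 'the part has a fatigue crack'. Prior odds H:¬H = 0.02/0.98 = 0.020408. For the 'clear' outcome, the likelihood ratio is 0.21/0.82 = 0.25610.
Posterior odds = 0.020408 × 0.25610 = 0.0052265, so P(H|E) = 0.0052265/(1+0.0052265) = 0.005.

P(H | E) ≈ 0.005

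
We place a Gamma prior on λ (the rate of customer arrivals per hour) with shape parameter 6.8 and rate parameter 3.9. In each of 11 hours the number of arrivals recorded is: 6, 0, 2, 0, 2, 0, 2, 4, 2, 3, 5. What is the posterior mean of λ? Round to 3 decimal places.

Posterior mean ≈ 2.201

The Poisson likelihood adds the total count to the shape and the number of exposure periods to the rate. Here ∑xᵢ = 26 and n = 11, so shape 6.8→32.8 and rate 3.9→14.9.
E[λ | data] = 32.8/14.9 = 2.201.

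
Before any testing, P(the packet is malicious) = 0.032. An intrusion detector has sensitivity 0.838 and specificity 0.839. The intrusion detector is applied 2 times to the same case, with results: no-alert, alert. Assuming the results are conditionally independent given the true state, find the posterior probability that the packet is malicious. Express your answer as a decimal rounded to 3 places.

Posterior P(H) ≈ 0.032

Let H be the event that the packet is malicious; start with P(H) = 0.032. P('alert'|H) = 0.838, P('alert'|¬H) = 0.161.
Update on result 1 ('no-alert'): P(H) ← 0.162·0.0320 / (0.162·0.0320 + 0.839·0.9680) = 0.0051840/0.81734 = 0.0063.
Update on result 2 ('alert'): P(H) ← 0.838·0.0063 / (0.838·0.0063 + 0.161·0.9937) = 0.0053151/0.16529 = 0.0322.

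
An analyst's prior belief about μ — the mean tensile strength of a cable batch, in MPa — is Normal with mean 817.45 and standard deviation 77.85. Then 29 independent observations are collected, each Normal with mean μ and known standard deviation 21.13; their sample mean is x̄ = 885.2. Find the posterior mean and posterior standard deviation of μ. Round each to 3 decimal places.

With known σ, the Normal prior is conjugate. Weight on the data is w = (n/σ²)/(n/σ² + 1/τ₀²) = 0.0649530/(0.0649530+0.00016500) = 0.99747.
Posterior mean = w·x̄ + (1−w)·μ₀ = 0.99747·885.2 + 0.0025339·817.45 = 885.028. Posterior variance = 1/(0.0649530+0.00016500) = 15.3567, so SD = 3.919.

Posterior mean ≈ 885.028; posterior SD ≈ 3.919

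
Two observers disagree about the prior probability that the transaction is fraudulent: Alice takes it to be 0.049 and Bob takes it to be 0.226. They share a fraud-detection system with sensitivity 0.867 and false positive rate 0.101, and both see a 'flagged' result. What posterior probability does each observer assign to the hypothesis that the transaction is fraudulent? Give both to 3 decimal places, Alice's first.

The likelihood ratio for a 'flagged' result is 0.867/0.101 = 8.5842.
Alice: prior odds 0.049/0.951 = 0.051525; posterior odds 0.44230; posterior probability 0.307.
Bob: prior odds 0.226/0.774 = 0.29199; posterior odds 2.5065; posterior probability 0.715.

Alice: 0.307; Bob: 0.715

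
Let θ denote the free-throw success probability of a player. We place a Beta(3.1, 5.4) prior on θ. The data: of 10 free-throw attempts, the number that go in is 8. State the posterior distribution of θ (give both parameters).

The binomial likelihood is conjugate to the Beta prior: with 8 successes and 2 failures, the posterior is Beta(3.1+8, 5.4+2) = Beta(11.1, 7.4).

Posterior: Beta(11.1, 7.4)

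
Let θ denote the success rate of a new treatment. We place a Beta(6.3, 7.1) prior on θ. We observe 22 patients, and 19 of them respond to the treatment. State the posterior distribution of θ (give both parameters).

Observing 19 successes and 3 failures updates Beta(6.3, 7.1) by adding the success and failure counts to the two shape parameters: α = 6.3+19 = 25.3, β = 7.1+3 = 10.1.

Posterior: Beta(25.3, 10.1)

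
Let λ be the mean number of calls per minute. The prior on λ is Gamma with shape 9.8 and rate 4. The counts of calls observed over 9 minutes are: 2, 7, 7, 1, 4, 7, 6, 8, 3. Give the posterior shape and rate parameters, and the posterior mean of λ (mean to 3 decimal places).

Posterior: Gamma(shape=54.8, rate=13); mean ≈ 4.215

Total count ∑xᵢ = 45 over n = 9 minutes.
Gamma is conjugate to the Poisson likelihood: posterior is Gamma(shape = 9.8+45 = 54.8, rate = 4+9 = 13).
E[λ | data] = 54.8/13 = 4.215.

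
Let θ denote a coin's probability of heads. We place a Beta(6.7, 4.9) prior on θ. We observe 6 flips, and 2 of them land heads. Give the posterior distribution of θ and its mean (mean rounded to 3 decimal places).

Observing 2 successes and 4 failures updates Beta(6.7, 4.9) by adding the success and failure counts to the two shape parameters: α = 6.7+2 = 8.7, β = 4.9+4 = 8.9.
E[θ | data] = 8.7/(8.7+8.9) = 0.494.

Posterior: Beta(8.7, 8.9); mean ≈ 0.494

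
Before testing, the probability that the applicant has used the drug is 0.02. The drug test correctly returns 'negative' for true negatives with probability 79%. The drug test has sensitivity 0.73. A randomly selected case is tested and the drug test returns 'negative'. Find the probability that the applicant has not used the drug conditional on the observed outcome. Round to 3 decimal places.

Let H be the event that the applicant has used the drug. P(H) = 0.02, so P(¬H) = 0.98. With E the 'negative' result, P(E|H) = 0.27 and P(E|¬H) = 0.79.
P(E) = 0.27·0.02 + 0.79·0.98 = 0.0054000 + 0.77420 = 0.77960.
By Bayes' theorem, P(H|E) = 0.0054000 / 0.77960 = 0.007. Hence P(¬H|E) = 1 − 0.007 = 0.993.

P(¬H | E) ≈ 0.993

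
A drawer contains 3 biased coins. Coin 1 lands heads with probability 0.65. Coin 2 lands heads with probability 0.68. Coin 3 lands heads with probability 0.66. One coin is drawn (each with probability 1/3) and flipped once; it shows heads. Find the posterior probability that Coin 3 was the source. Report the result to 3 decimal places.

Posterior probability ≈ 0.332

Tabulate prior·likelihood by source: [1] prior 0.333333, lik 0.65, product 0.2167; [2] prior 0.333333, lik 0.68, product 0.2267; [3] prior 0.333333, lik 0.66, product 0.2200.
Normalizing constant = 0.66333; the posterior for Coin 3 is its product over the sum, 0.2200/0.66333 = 0.332.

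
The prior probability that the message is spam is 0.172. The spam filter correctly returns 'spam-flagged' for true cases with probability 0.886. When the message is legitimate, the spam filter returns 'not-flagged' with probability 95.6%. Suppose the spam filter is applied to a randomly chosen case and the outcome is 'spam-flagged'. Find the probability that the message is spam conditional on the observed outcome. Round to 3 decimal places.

Let H be the event that the message is spam. P(H) = 0.172, so P(¬H) = 0.828. With E the 'spam-flagged' result, P(E|H) = 0.886 and P(E|¬H) = 0.044.
P(E) = 0.886·0.172 + 0.044·0.828 = 0.15239 + 0.036432 = 0.18882.
By Bayes' theorem, P(H|E) = 0.15239 / 0.18882 = 0.807.

P(H | E) ≈ 0.807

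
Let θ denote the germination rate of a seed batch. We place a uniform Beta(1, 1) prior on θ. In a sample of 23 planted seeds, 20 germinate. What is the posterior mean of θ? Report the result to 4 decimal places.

Posterior mean ≈ 0.8400

The binomial likelihood is conjugate to the Beta prior: with 20 successes and 3 failures, the posterior is Beta(1+20, 1+3) = Beta(21, 4).
Posterior mean = α/(α+β) = 21/25 = 0.8400.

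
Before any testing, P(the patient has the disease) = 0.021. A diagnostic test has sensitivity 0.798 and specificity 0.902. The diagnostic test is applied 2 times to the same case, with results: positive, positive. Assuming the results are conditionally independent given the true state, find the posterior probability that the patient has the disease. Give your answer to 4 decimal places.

Let H be the event that the patient has the disease; start with P(H) = 0.021. P('positive'|H) = 0.798, P('positive'|¬H) = 0.098.
Update on result 1 ('positive'): P(H) ← 0.798·0.0210 / (0.798·0.0210 + 0.098·0.9790) = 0.016758/0.11270 = 0.1487.
Update on result 2 ('positive'): P(H) ← 0.798·0.1487 / (0.798·0.1487 + 0.098·0.8513) = 0.11866/0.20209 = 0.5872.

Posterior P(H) ≈ 0.5872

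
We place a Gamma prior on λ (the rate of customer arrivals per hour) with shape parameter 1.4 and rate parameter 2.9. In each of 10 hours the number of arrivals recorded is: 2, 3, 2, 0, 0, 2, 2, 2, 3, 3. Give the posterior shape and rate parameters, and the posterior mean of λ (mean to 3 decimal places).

The Poisson likelihood adds the total count to the shape and the number of exposure periods to the rate. Here ∑xᵢ = 19 and n = 10, so shape 1.4→20.4 and rate 2.9→12.9.
E[λ | data] = 20.4/12.9 = 1.581.

Posterior: Gamma(shape=20.4, rate=12.9); mean ≈ 1.581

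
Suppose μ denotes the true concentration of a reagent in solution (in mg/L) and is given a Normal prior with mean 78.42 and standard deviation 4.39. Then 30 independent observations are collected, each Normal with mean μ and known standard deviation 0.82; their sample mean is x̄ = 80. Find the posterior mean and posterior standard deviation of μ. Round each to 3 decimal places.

With known σ, the Normal prior is conjugate. Weight on the data is w = (n/σ²)/(n/σ² + 1/τ₀²) = 44.6163/(44.6163+0.0518885) = 0.99884.
Posterior mean = w·x̄ + (1−w)·μ₀ = 0.99884·80 + 0.0011616·78.42 = 79.998. Posterior variance = 1/(44.6163+0.0518885) = 0.0223873, so SD = 0.150.

Posterior mean ≈ 79.998; posterior SD ≈ 0.150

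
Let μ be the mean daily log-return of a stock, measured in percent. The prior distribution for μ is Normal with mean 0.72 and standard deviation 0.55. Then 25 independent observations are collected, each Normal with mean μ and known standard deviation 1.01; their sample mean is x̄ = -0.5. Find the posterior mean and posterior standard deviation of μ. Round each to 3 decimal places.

Posterior mean ≈ -0.355; posterior SD ≈ 0.190

Prior precision 1/τ₀² = 1/0.55² = 3.30579; data precision n/σ² = 25/1.01² = 24.5074.
Posterior precision = 3.30579 + 24.5074 = 27.8132, giving posterior SD = 1/√27.8132 = 0.190.
Posterior mean = (3.30579·0.72 + 24.5074·-0.5) / 27.8132 = -0.355.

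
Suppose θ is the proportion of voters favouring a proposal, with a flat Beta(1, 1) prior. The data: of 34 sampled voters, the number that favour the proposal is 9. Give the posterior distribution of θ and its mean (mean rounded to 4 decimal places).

Posterior: Beta(10, 26); mean ≈ 0.2778

The binomial likelihood is conjugate to the Beta prior: with 9 successes and 25 failures, the posterior is Beta(1+9, 1+25) = Beta(10, 26).
Posterior mean = α/(α+β) = 10/36 = 0.2778.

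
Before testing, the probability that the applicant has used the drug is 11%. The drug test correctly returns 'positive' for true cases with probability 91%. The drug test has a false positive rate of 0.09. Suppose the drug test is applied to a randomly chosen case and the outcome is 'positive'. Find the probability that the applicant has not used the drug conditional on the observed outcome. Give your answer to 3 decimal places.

P(¬H | E) ≈ 0.445

Write H for 'the applicant has used the drug'. Prior odds H:¬H = 0.11/0.89 = 0.12360. For the 'positive' outcome, the likelihood ratio is 0.91/0.09 = 10.111.
Posterior odds = 0.12360 × 10.111 = 1.2497, so P(H|E) = 1.2497/(1+1.2497) = 0.555. Then P(¬H|E) = 1 − 0.555 = 0.445.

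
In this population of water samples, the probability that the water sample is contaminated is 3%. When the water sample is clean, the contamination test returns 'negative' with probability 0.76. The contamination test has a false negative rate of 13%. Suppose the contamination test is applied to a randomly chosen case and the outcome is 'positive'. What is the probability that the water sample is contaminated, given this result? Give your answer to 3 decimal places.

Write H for 'the water sample is contaminated'. Prior odds H:¬H = 0.03/0.97 = 0.030928. For the 'positive' outcome, the likelihood ratio is 0.87/0.24 = 3.6250.
Posterior odds = 0.030928 × 3.6250 = 0.11211, so P(H|E) = 0.11211/(1+0.11211) = 0.101.

P(H | E) ≈ 0.101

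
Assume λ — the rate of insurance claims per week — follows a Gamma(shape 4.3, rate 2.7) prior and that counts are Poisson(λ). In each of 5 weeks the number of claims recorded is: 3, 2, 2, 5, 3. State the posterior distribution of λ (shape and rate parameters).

Posterior: Gamma(shape=19.3, rate=7.7)

The Poisson likelihood adds the total count to the shape and the number of exposure periods to the rate. Here ∑xᵢ = 15 and n = 5, so shape 4.3→19.3 and rate 2.7→7.7.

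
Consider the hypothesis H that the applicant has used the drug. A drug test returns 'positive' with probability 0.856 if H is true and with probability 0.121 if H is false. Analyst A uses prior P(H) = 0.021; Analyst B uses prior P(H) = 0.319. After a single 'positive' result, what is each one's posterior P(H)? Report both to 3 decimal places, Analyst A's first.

Analyst A: 0.132; Analyst B: 0.768

The likelihood ratio for a 'positive' result is 0.856/0.121 = 7.0744.
Analyst A: prior odds 0.021/0.979 = 0.021450; posterior odds 0.15175; posterior probability 0.132.
Analyst B: prior odds 0.319/0.681 = 0.46843; posterior odds 3.3138; posterior probability 0.768.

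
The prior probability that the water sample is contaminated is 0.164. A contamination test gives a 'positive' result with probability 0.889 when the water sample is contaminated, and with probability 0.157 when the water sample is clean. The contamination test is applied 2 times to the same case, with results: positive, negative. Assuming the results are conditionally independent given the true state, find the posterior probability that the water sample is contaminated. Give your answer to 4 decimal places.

Let H be the event that the water sample is contaminated; start with P(H) = 0.164. P('positive'|H) = 0.889, P('positive'|¬H) = 0.157.
Update on result 1 ('positive'): P(H) ← 0.889·0.1640 / (0.889·0.1640 + 0.157·0.8360) = 0.14580/0.27705 = 0.5262.
Update on result 2 ('negative'): P(H) ← 0.111·0.5262 / (0.111·0.5262 + 0.843·0.4738) = 0.058414/0.45779 = 0.1276.

Posterior P(H) ≈ 0.1276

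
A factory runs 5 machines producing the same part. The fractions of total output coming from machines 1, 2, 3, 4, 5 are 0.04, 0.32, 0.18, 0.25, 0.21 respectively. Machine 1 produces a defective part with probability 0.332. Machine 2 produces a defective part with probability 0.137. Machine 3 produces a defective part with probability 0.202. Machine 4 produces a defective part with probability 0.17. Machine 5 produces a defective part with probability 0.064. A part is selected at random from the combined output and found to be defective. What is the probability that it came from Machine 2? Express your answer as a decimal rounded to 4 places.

Posterior probability ≈ 0.2934

Tabulate prior·likelihood by source: [1] prior 0.04, lik 0.332, product 0.01328; [2] prior 0.32, lik 0.137, product 0.04384; [3] prior 0.18, lik 0.202, product 0.03636; [4] prior 0.25, lik 0.17, product 0.04250; [5] prior 0.21, lik 0.064, product 0.01344.
Normalizing constant = 0.14942; the posterior for Machine 2 is its product over the sum, 0.04384/0.14942 = 0.2934.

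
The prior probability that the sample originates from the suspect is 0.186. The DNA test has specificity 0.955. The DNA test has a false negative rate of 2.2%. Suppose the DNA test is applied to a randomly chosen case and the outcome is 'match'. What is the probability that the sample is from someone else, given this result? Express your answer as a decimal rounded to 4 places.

Write H for 'the sample originates from the suspect'. Prior odds H:¬H = 0.186/0.814 = 0.22850. For the 'match' outcome, the likelihood ratio is 0.978/0.045 = 21.733.
Posterior odds = 0.22850 × 21.733 = 4.9661, so P(H|E) = 4.9661/(1+4.9661) = 0.8324. Then P(¬H|E) = 1 − 0.8324 = 0.1676.

P(¬H | E) ≈ 0.1676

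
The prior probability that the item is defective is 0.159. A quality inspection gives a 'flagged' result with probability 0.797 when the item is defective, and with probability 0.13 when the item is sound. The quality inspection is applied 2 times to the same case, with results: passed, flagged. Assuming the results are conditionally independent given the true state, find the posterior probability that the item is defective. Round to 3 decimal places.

With H the event that the item is defective, the joint likelihood of the observed sequence is P(data|H) = 0.203·0.797 = 0.16179 and P(data|¬H) = 0.87·0.13 = 0.11310.
Bayes: P(H|data) = 0.159·0.16179 / (0.159·0.16179 + 0.841·0.11310) = 0.025725/0.12084 = 0.2129.

Posterior P(H) ≈ 0.213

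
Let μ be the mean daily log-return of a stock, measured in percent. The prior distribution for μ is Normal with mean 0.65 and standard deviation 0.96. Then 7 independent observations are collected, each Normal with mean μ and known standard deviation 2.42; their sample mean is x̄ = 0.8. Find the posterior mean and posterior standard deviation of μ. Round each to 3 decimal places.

Posterior mean ≈ 0.729; posterior SD ≈ 0.662

Prior precision 1/τ₀² = 1/0.96² = 1.08507; data precision n/σ² = 7/2.42² = 1.19527.
Posterior precision = 1.08507 + 1.19527 = 2.28034, giving posterior SD = 1/√2.28034 = 0.662.
Posterior mean = (1.08507·0.65 + 1.19527·0.8) / 2.28034 = 0.729.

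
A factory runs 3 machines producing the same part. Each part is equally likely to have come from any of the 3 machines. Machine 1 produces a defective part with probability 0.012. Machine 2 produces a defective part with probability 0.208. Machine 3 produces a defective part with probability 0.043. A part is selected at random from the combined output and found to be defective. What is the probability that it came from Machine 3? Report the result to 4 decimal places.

Posterior probability ≈ 0.1635

P(defective|M1) = 0.012; P(defective|M2) = 0.208; P(defective|M3) = 0.043.
Prior × likelihood for each source: 0.333333·0.012=0.004000, 0.333333·0.208=0.06933, 0.333333·0.043=0.01433. Summing gives P(defective) = 0.087667.
P(Machine 3 | defective) = 0.01433 / 0.087667 = 0.1635.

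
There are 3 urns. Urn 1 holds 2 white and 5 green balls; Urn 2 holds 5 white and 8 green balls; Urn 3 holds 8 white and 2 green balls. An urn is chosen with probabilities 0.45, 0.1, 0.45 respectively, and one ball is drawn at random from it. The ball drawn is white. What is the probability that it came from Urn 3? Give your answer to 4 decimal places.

P(white|Urn 1) = 0.2857; P(white|Urn 2) = 0.3846; P(white|Urn 3) = 0.8.
Prior × likelihood for each source: 0.45·0.2857=0.1286, 0.1·0.3846=0.03846, 0.45·0.8=0.3600. Summing gives P(white) = 0.52703.
P(Urn 3 | white) = 0.3600 / 0.52703 = 0.6831.

Posterior probability ≈ 0.6831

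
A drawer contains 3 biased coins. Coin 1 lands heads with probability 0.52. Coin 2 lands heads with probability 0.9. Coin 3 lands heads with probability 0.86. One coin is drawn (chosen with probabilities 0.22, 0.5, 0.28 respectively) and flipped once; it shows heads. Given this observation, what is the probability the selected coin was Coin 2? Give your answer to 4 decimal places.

Posterior probability ≈ 0.5589

Tabulate prior·likelihood by source: [1] prior 0.22, lik 0.52, product 0.1144; [2] prior 0.5, lik 0.9, product 0.4500; [3] prior 0.28, lik 0.86, product 0.2408.
Normalizing constant = 0.80520; the posterior for Coin 2 is its product over the sum, 0.4500/0.80520 = 0.5589.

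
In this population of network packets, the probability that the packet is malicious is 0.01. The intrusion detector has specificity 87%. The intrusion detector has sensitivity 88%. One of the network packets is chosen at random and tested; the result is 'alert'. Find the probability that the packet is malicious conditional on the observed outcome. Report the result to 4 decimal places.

P(H | E) ≈ 0.0640

Let H be the event that the packet is malicious. P(H) = 0.01, so P(¬H) = 0.99. With E the 'alert' result, P(E|H) = 0.88 and P(E|¬H) = 0.13.
P(E) = 0.88·0.01 + 0.13·0.99 = 0.0088000 + 0.12870 = 0.13750.
By Bayes' theorem, P(H|E) = 0.0088000 / 0.13750 = 0.0640.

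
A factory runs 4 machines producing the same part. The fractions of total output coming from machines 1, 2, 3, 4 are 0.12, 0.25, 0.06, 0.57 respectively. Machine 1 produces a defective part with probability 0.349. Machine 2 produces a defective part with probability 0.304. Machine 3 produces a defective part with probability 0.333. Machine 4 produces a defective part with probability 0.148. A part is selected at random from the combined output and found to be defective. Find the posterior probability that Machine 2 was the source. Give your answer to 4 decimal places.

Posterior probability ≈ 0.3420

Tabulate prior·likelihood by source: [1] prior 0.12, lik 0.349, product 0.04188; [2] prior 0.25, lik 0.304, product 0.07600; [3] prior 0.06, lik 0.333, product 0.01998; [4] prior 0.57, lik 0.148, product 0.08436.
Normalizing constant = 0.22222; the posterior for Machine 2 is its product over the sum, 0.07600/0.22222 = 0.3420.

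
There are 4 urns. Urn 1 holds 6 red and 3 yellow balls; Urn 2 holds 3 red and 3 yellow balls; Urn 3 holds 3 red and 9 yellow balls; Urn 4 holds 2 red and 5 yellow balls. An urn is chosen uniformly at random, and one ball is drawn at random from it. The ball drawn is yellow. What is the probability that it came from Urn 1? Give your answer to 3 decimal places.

Posterior probability ≈ 0.145

Tabulate prior·likelihood by source: [1] prior 0.25, lik 0.3333, product 0.08333; [2] prior 0.25, lik 0.5, product 0.1250; [3] prior 0.25, lik 0.75, product 0.1875; [4] prior 0.25, lik 0.7143, product 0.1786.
Normalizing constant = 0.57440; the posterior for Urn 1 is its product over the sum, 0.08333/0.57440 = 0.145.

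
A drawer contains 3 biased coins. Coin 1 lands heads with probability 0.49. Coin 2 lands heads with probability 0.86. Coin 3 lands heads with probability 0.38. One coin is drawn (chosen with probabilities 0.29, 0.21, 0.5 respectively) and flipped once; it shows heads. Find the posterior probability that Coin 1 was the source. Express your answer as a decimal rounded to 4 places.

Posterior probability ≈ 0.2772

P(heads|C1) = 0.49; P(heads|C2) = 0.86; P(heads|C3) = 0.38.
Prior × likelihood for each source: 0.29·0.49=0.1421, 0.21·0.86=0.1806, 0.5·0.38=0.1900. Summing gives P(heads) = 0.51270.
P(Coin 1 | heads) = 0.1421 / 0.51270 = 0.2772.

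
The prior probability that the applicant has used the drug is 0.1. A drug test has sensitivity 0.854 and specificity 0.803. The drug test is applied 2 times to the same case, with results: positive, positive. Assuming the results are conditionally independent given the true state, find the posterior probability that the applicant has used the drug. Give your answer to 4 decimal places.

With H the event that the applicant has used the drug, the joint likelihood of the observed sequence is P(data|H) = 0.854·0.854 = 0.72932 and P(data|¬H) = 0.197·0.197 = 0.038809.
Bayes: P(H|data) = 0.1·0.72932 / (0.1·0.72932 + 0.9·0.038809) = 0.072932/0.10786 = 0.6762.

Posterior P(H) ≈ 0.6762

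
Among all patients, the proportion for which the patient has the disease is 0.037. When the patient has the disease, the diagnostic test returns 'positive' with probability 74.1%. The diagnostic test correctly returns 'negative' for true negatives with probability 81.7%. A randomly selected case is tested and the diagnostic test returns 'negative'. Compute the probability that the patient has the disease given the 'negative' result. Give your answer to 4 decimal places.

Write H for 'the patient has the disease'. Prior odds H:¬H = 0.037/0.963 = 0.038422. For the 'negative' outcome, the likelihood ratio is 0.259/0.817 = 0.31701.
Posterior odds = 0.038422 × 0.31701 = 0.012180, so P(H|E) = 0.012180/(1+0.012180) = 0.0120.

P(H | E) ≈ 0.0120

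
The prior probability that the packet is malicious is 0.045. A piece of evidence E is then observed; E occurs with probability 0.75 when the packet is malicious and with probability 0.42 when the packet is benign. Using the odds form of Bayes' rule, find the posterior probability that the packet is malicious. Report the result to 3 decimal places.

Prior odds = 0.045/(1−0.045) = 0.047120. In log-odds, ln(0.047120) = -3.0550.
Add log likelihood ratio: ln(1.7857) = 0.57982.
Posterior log-odds = -2.4752, so posterior odds = exp(-2.4752) = 0.084144. Converting, P(H|E) = 0.084144/1.0841 = 0.078.

Posterior probability ≈ 0.078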